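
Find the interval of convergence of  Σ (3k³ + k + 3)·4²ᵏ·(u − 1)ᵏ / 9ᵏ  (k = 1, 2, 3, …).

(7/16, 25/16)

The ratio of consecutive coefficients is [(3(k+1)³ + (k+1) + 3)/(3k³ + k + 3)] · 16/9 → 16/9.
Convergence for |u − 1| · 16/9 < 1, i.e. |u − 1| < 9/16. So R = 9/16.
Endpoint u = 25/16: the terms have absolute value of order k³, which does not tend to 0, so the series diverges by the divergence test.
When u = 7/16, the terms do not tend to 0, so the series diverges.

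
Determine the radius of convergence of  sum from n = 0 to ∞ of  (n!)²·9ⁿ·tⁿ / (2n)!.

Apply the ratio test: |a_{n+1}| / |a_n| = (n+1)²/[(2n+1)·(2n+2)] · 9, which tends to 9/4 as n → ∞.
Hence the series converges for |t| < 1/(9/4) = 4/9, so the radius of convergence is 4/9.

R = 4/9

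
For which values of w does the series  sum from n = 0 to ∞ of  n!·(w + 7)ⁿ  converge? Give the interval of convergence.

Ratio test: |a_{n+1}/a_n| = (n+1) → ∞ as n → ∞.
Since the ratio → ∞, the series diverges for every w ≠ -7, and R = 0.

{-7}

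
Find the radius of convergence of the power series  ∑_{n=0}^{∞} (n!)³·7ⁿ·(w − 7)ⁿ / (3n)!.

The ratio of consecutive coefficients is (n+1)³/[(3n+1)·(3n+2)·(3n+3)] · 7 → 7/27.
Hence the series converges for |w − 7| < 1/(7/27) = 27/7, so the radius of convergence is 27/7.

R = 27/7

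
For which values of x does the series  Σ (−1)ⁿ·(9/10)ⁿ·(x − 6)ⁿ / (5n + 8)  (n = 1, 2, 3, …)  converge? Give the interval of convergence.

Ratio test: |a_{n+1}/a_n| = [(5n + 8)/(5(n+1) + 8)] · 9/10 → 9/10 as n → ∞.
Hence the series converges for |x − 6| < 1/(9/10) = 10/9, so the radius of convergence is 10/9.
At x = 64/9: an alternating series whose terms decrease to 0 in absolute value, so it converges by the Leibniz criterion.
Endpoint x = 44/9: the terms behave like c/n; limit comparison with the harmonic series gives divergence.

(44/9, 64/9]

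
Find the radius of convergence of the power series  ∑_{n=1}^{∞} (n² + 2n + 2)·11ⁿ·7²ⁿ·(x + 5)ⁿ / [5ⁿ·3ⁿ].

Apply the ratio test: |a_{n+1}| / |a_n| = [((n+1)² + 2(n+1) + 2)/(n² + 2n + 2)] · 11·49/(5·3), which tends to 539/15 as n → ∞.
Thus R = 1/(539/15) = 15/539.

R = 15/539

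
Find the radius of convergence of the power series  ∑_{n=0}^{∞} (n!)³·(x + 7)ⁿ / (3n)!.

R = 27

By the ratio test, |a_{n+1}/a_n| = (n+1)³/[(3n+1)·(3n+2)·(3n+3)] → 1/27.
Thus R = 1/(1/27) = 27.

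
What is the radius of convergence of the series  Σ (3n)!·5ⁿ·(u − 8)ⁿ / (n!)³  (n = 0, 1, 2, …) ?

R = 1/135

The ratio of consecutive coefficients is (3n+1)·(3n+2)·(3n+3)/(n+1)³ · 5 → 135.
Convergence for |u − 8| · 135 < 1, i.e. |u − 8| < 1/135. So R = 1/135.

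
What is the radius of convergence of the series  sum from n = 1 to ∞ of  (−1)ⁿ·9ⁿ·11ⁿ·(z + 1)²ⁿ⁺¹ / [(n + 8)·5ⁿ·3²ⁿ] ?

The ratio of consecutive coefficients is [(n + 8)/((n+1) + 8)] · 9·11/(5·9) → 11/5.
Successive powers of (z + 1) differ by 2, so the series converges when |z + 1|² · 11/5 < 1, i.e. |z + 1| < √(5/11). So R = √55/11.

R = √55/11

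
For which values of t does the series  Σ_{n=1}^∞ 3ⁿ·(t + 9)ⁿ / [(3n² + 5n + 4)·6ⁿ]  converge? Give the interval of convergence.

[-11, -7]

Apply the ratio test: |a_{n+1}| / |a_n| = [(3n² + 5n + 4)/(3(n+1)² + 5(n+1) + 4)] · 3/6, which tends to 1/2 as n → ∞.
Convergence for |t + 9| · 1/2 < 1, i.e. |t + 9| < 2. So R = 2.
When t = -7, absolute convergence follows by limit comparison with Σ 1/n².
When t = -11, the terms are on the order of 1/n², so the series converges absolutely by comparison with the p-series (p = 2 > 1).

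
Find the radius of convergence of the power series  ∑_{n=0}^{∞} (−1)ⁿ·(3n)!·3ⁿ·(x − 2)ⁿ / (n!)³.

Ratio test: |a_{n+1}/a_n| = (3n+1)·(3n+2)·(3n+3)/(n+1)³ · 3 → 81 as n → ∞.
Convergence for |x − 2| · 81 < 1, i.e. |x − 2| < 1/81. So R = 1/81.

R = 1/81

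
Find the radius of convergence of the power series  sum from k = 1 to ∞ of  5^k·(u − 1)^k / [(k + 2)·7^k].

R = 7/5

Ratio test: |a_{k+1}/a_k| = [(k + 2)/((k+1) + 2)] · 5/7 → 5/7 as k → ∞.
Hence the series converges for |u − 1| < 1/(5/7) = 7/5, so the radius of convergence is 7/5.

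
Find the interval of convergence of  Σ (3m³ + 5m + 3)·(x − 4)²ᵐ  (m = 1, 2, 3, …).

(3, 5)

The ratio of consecutive coefficients is (3(m+1)³ + 5(m+1) + 3)/(3m³ + 5m + 3) → 1.
Since the exponent of (x − 4) increases by 2 each term, convergence requires |x − 4|² < 1, hence R = 1.
Check x = 5: the terms have absolute value of order m³, which does not tend to 0, so the series diverges by the divergence test.
At x = 3: the m-th term does not approach 0; divergence by the term test.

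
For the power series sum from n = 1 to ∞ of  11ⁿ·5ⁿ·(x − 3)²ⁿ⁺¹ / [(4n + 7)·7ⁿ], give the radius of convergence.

R = √385/55

The ratio of consecutive coefficients is [(4n + 7)/(4(n+1) + 7)] · 11·5/7 → 55/7.
Since the exponent of (x − 3) increases by 2 each term, convergence requires |x − 3|² < 7/55, hence R = √385/55.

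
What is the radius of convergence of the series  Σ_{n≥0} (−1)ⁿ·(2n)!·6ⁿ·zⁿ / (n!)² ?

R = 1/24

The ratio of consecutive coefficients is (2n+1)·(2n+2)/(n+1)² · 6 → 24.
The series converges when 24 · |z| < 1, giving R = 1/24.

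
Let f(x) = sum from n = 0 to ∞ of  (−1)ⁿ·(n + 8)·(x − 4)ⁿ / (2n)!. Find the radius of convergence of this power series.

By the ratio test, |a_{n+1}/a_n| = ((n+1) + 8)/(n + 8) · 1/[(2n+1)·(2n+2)] → 0.
Since the limit is 0 < 1 for every x, the series converges on all of ℝ and R = ∞.

R = ∞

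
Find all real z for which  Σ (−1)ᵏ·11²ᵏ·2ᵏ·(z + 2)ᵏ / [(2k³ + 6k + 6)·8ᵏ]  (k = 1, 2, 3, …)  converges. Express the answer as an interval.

Ratio test: |a_{k+1}/a_k| = [(2k³ + 6k + 6)/(2(k+1)³ + 6(k+1) + 6)] · 121·2/8 → 121/4 as k → ∞.
The series converges when 121/4 · |z + 2| < 1, giving R = 4/121.
Endpoint z = -238/121: the series is dominated by a constant times Σ 1/k³, which converges (p = 3 > 1).
At z = -246/121: the series is dominated by a constant times Σ 1/k³, which converges (p = 3 > 1).

[-246/121, -238/121]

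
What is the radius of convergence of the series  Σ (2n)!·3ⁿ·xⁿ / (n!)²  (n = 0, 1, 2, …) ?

By the ratio test, |a_{n+1}/a_n| = (2n+1)·(2n+2)/(n+1)² · 3 → 12.
Convergence for |x| · 12 < 1, i.e. |x| < 1/12. So R = 1/12.

R = 1/12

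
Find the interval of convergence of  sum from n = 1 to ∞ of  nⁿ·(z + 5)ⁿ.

By the Cauchy root test, |a_n|^(1/n) = n → ∞.
The root grows without bound, so R = 0 (convergence only at z = -5).

{-5}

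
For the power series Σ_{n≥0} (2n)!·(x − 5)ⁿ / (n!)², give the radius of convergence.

R = 1/4

By the ratio test, |a_{n+1}/a_n| = (2n+1)·(2n+2)/(n+1)² → 4.
Hence the series converges for |x − 5| < 1/(4) = 1/4, so the radius of convergence is 1/4.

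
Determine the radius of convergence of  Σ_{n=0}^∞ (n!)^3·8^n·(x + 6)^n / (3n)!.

Ratio test: |a_{n+1}/a_n| = (n+1)³/[(3n+1)·(3n+2)·(3n+3)] · 8 → 8/27 as n → ∞.
Hence the series converges for |x + 6| < 1/(8/27) = 27/8, so the radius of convergence is 27/8.

R = 27/8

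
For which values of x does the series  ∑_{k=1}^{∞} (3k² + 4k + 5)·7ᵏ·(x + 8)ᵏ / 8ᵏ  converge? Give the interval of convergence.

(-64/7, -48/7)

The ratio of consecutive coefficients is [(3(k+1)² + 4(k+1) + 5)/(3k² + 4k + 5)] · 7/8 → 7/8.
Thus R = 1/(7/8) = 8/7.
When x = -48/7, the terms do not tend to 0, so the series diverges.
When x = -64/7, the terms have absolute value of order k², which does not tend to 0, so the series diverges by the divergence test.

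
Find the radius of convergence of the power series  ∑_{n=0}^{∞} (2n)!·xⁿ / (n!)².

R = 1/4

Apply the ratio test: |a_{n+1}| / |a_n| = (2n+1)·(2n+2)/(n+1)², which tends to 4 as n → ∞.
Hence the series converges for |x| < 1/(4) = 1/4, so the radius of convergence is 1/4.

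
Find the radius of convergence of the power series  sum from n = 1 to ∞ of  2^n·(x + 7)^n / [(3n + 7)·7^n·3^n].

R = 21/2

Ratio test: |a_{n+1}/a_n| = [(3n + 7)/(3(n+1) + 7)] · 2/(7·3) → 2/21 as n → ∞.
The series converges when 2/21 · |x + 7| < 1, giving R = 21/2.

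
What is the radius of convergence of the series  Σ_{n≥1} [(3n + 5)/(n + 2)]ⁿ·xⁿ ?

Root test: |a_n|^(1/n) = (3n + 5)/(n + 2) → 3.
The series converges when 3 · |x| < 1, giving R = 1/3.

R = 1/3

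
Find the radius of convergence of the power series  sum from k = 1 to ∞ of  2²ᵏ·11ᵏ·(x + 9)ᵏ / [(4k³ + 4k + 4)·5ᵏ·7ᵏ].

Apply the ratio test: |a_{k+1}| / |a_k| = [(4k³ + 4k + 4)/(4(k+1)³ + 4(k+1) + 4)] · 4·11/(5·7), which tends to 44/35 as k → ∞.
The series converges when 44/35 · |x + 9| < 1, giving R = 35/44.

R = 35/44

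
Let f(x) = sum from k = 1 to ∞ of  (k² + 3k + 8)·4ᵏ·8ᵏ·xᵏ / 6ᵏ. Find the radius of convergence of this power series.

The ratio of consecutive coefficients is [((k+1)² + 3(k+1) + 8)/(k² + 3k + 8)] · 4·8/6 → 16/3.
The series converges when 16/3 · |x| < 1, giving R = 3/16.

R = 3/16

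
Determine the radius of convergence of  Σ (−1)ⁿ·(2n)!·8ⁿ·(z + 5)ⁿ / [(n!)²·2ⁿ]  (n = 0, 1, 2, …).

R = 1/16

Ratio test: |a_{n+1}/a_n| = (2n+1)·(2n+2)/(n+1)² · 8/2 → 16 as n → ∞.
Thus R = 1/(16) = 1/16.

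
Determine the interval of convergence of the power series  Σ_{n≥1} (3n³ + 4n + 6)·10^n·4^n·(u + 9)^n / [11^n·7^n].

Ratio test: |a_{n+1}/a_n| = [(3(n+1)³ + 4(n+1) + 6)/(3n³ + 4n + 6)] · 10·4/(11·7) → 40/77 as n → ∞.
Thus R = 1/(40/77) = 77/40.
When u = -283/40, the terms do not tend to 0, so the series diverges.
Endpoint u = -437/40: the terms have absolute value of order n³, which does not tend to 0, so the series diverges by the divergence test.

(-437/40, -283/40)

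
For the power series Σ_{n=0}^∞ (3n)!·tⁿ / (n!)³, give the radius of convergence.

The ratio of consecutive coefficients is (3n+1)·(3n+2)·(3n+3)/(n+1)³ → 27.
Thus R = 1/(27) = 1/27.

R = 1/27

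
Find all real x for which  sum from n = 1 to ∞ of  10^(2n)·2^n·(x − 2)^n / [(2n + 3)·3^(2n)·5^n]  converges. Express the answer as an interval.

[71/40, 89/40)

Ratio test: |a_{n+1}/a_n| = [(2n + 3)/(2(n+1) + 3)] · 100·2/(9·5) → 40/9 as n → ∞.
Convergence for |x − 2| · 40/9 < 1, i.e. |x − 2| < 9/40. So R = 9/40.
Endpoint x = 89/40: comparison with the harmonic series Σ 1/n shows the series diverges.
At x = 71/40: convergence follows from the alternating series test (terms decrease monotonically to 0).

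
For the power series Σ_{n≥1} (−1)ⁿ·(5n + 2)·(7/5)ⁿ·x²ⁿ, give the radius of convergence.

R = √35/7

By the ratio test, |a_{n+1}/a_n| = [(5(n+1) + 2)/(5n + 2)] · 7/5 → 7/5.
Writing y = x², the series in y has radius 5/7, so |x| < √(5/7) and R = √35/7.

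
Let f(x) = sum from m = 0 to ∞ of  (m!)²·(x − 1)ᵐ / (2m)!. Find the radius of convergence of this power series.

The ratio of consecutive coefficients is (m+1)²/[(2m+1)·(2m+2)] → 1/4.
Convergence for |x − 1| · 1/4 < 1, i.e. |x − 1| < 4. So R = 4.

R = 4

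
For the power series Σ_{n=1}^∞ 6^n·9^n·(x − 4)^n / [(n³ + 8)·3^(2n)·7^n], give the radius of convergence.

R = 7/6

The ratio of consecutive coefficients is [(n³ + 8)/((n+1)³ + 8)] · 6·9/(9·7) → 6/7.
The series converges when 6/7 · |x − 4| < 1, giving R = 7/6.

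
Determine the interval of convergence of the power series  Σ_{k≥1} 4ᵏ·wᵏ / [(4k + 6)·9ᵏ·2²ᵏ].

[-9, 9)

Ratio test: |a_{k+1}/a_k| = [(4k + 6)/(4(k+1) + 6)] · 4/(9·4) → 1/9 as k → ∞.
Hence the series converges for |w| < 1/(1/9) = 9, so the radius of convergence is 9.
Check w = 9: the terms behave like c/k; limit comparison with the harmonic series gives divergence.
Endpoint w = -9: an alternating series whose terms decrease to 0 in absolute value, so it converges by the Leibniz criterion.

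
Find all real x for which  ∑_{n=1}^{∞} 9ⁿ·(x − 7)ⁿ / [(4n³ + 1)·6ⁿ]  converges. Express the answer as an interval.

[19/3, 23/3]

By the ratio test, |a_{n+1}/a_n| = [(4n³ + 1)/(4(n+1)³ + 1)] · 9/6 → 3/2.
Hence the series converges for |x − 7| < 1/(3/2) = 2/3, so the radius of convergence is 2/3.
At x = 23/3: the series is dominated by a constant times Σ 1/n³, which converges (p = 3 > 1).
Check x = 19/3: the series is dominated by a constant times Σ 1/n³, which converges (p = 3 > 1).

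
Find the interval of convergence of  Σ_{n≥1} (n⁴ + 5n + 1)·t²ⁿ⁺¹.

(-1, 1)

Apply the ratio test: |a_{n+1}| / |a_n| = ((n+1)⁴ + 5(n+1) + 1)/(n⁴ + 5n + 1), which tends to 1 as n → ∞.
Writing y = t², the series in y has radius 1, so |t| < √(1) = 1 and R = 1.
At t = 1: the terms have absolute value of order n⁴, which does not tend to 0, so the series diverges by the divergence test.
When t = -1, the terms have absolute value of order n⁴, which does not tend to 0, so the series diverges by the divergence test.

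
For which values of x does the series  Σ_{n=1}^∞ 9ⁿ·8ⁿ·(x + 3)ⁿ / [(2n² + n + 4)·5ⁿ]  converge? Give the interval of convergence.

Apply the ratio test: |a_{n+1}| / |a_n| = [(2n² + n + 4)/(2(n+1)² + (n+1) + 4)] · 9·8/5, which tends to 72/5 as n → ∞.
Hence the series converges for |x + 3| < 1/(72/5) = 5/72, so the radius of convergence is 5/72.
Endpoint x = -211/72: the terms are on the order of 1/n², so the series converges absolutely by comparison with the p-series (p = 2 > 1).
Check x = -221/72: the terms are on the order of 1/n², so the series converges absolutely by comparison with the p-series (p = 2 > 1).

[-221/72, -211/72]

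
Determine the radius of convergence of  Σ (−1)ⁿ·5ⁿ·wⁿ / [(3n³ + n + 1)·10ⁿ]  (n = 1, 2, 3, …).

By the ratio test, |a_{n+1}/a_n| = [(3n³ + n + 1)/(3(n+1)³ + (n+1) + 1)] · 5/10 → 1/2.
The series converges when 1/2 · |w| < 1, giving R = 2.

R = 2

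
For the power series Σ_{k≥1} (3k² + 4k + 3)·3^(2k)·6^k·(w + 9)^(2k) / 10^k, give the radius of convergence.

Apply the ratio test: |a_{k+1}| / |a_k| = [(3(k+1)² + 4(k+1) + 3)/(3k² + 4k + 3)] · 9·6/10, which tends to 27/5 as k → ∞.
Successive powers of (w + 9) differ by 2, so the series converges when |w + 9|² · 27/5 < 1, i.e. |w + 9| < √(5/27). So R = √15/9.

R = √15/9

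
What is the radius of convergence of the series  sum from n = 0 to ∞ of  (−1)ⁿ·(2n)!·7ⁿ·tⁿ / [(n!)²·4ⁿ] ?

By the ratio test, |a_{n+1}/a_n| = (2n+1)·(2n+2)/(n+1)² · 7/4 → 7.
Hence the series converges for |t| < 1/(7) = 1/7, so the radius of convergence is 1/7.

R = 1/7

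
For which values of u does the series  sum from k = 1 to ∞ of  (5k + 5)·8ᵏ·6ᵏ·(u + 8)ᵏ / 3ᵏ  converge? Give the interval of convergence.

(-129/16, -127/16)

Ratio test: |a_{k+1}/a_k| = [(5(k+1) + 5)/(5k + 5)] · 8·6/3 → 16 as k → ∞.
Hence the series converges for |u + 8| < 1/(16) = 1/16, so the radius of convergence is 1/16.
When u = -127/16, the terms do not tend to 0, so the series diverges.
Endpoint u = -129/16: the terms have absolute value of order k, which does not tend to 0, so the series diverges by the divergence test.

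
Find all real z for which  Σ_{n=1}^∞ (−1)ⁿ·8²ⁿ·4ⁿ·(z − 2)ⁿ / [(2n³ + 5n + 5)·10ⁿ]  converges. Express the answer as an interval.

Apply the ratio test: |a_{n+1}| / |a_n| = [(2n³ + 5n + 5)/(2(n+1)³ + 5(n+1) + 5)] · 64·4/10, which tends to 128/5 as n → ∞.
Convergence for |z − 2| · 128/5 < 1, i.e. |z − 2| < 5/128. So R = 5/128.
Check z = 261/128: absolute convergence follows by limit comparison with Σ 1/n³.
At z = 251/128: the terms are on the order of 1/n³, so the series converges absolutely by comparison with the p-series (p = 3 > 1).

[251/128, 261/128]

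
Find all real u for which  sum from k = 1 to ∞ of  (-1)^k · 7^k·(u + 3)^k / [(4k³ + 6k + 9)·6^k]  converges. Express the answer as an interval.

By the ratio test, |a_{k+1}/a_k| = [(4k³ + 6k + 9)/(4(k+1)³ + 6(k+1) + 9)] · 7/6 → 7/6.
Thus R = 1/(7/6) = 6/7.
At u = -15/7: absolute convergence follows by limit comparison with Σ 1/k³.
Check u = -27/7: the terms are on the order of 1/k³, so the series converges absolutely by comparison with the p-series (p = 3 > 1).

[-27/7, -15/7]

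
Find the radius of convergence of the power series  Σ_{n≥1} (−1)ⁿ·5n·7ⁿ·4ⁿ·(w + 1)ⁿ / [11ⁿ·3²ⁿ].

Ratio test: |a_{n+1}/a_n| = [5(n+1)/5n] · 7·4/(11·9) → 28/99 as n → ∞.
Hence the series converges for |w + 1| < 1/(28/99) = 99/28, so the radius of convergence is 99/28.

R = 99/28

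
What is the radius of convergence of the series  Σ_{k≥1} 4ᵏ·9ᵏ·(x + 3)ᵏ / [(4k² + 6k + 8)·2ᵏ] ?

R = 1/18

The ratio of consecutive coefficients is [(4k² + 6k + 8)/(4(k+1)² + 6(k+1) + 8)] · 4·9/2 → 18.
Thus R = 1/(18) = 1/18.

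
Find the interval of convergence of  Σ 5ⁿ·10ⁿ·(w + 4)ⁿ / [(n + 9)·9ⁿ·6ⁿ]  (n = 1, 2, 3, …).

[-127/25, -73/25)

Apply the ratio test: |a_{n+1}| / |a_n| = [(n + 9)/((n+1) + 9)] · 5·10/(9·6), which tends to 25/27 as n → ∞.
Hence the series converges for |w + 4| < 1/(25/27) = 27/25, so the radius of convergence is 27/25.
At w = -73/25: comparison with the harmonic series Σ 1/n shows the series diverges.
Check w = -127/25: convergence follows from the alternating series test (terms decrease monotonically to 0).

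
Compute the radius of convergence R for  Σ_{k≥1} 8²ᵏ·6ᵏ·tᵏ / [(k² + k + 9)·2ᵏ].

R = 1/192

Apply the ratio test: |a_{k+1}| / |a_k| = [(k² + k + 9)/((k+1)² + (k+1) + 9)] · 64·6/2, which tends to 192 as k → ∞.
Hence the series converges for |t| < 1/(192) = 1/192, so the radius of convergence is 1/192.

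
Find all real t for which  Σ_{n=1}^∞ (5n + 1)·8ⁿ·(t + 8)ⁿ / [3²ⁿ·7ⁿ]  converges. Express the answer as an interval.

Ratio test: |a_{n+1}/a_n| = [(5(n+1) + 1)/(5n + 1)] · 8/(9·7) → 8/63 as n → ∞.
Convergence for |t + 8| · 8/63 < 1, i.e. |t + 8| < 63/8. So R = 63/8.
Check t = -1/8: the terms do not tend to 0, so the series diverges.
Endpoint t = -127/8: the terms do not tend to 0, so the series diverges.

(-127/8, -1/8)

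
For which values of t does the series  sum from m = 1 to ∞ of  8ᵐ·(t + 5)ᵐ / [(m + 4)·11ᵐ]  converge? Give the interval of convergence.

[-51/8, -29/8)

Ratio test: |a_{m+1}/a_m| = [(m + 4)/((m+1) + 4)] · 8/11 → 8/11 as m → ∞.
Convergence for |t + 5| · 8/11 < 1, i.e. |t + 5| < 11/8. So R = 11/8.
At t = -29/8: the terms are asymptotic to a nonzero constant times 1/m, so the series diverges by limit comparison with Σ 1/m.
Endpoint t = -51/8: an alternating series whose terms decrease to 0 in absolute value, so it converges by the Leibniz criterion.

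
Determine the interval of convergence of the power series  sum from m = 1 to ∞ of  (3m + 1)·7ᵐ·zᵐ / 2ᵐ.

Ratio test: |a_{m+1}/a_m| = [(3(m+1) + 1)/(3m + 1)] · 7/2 → 7/2 as m → ∞.
Thus R = 1/(7/2) = 2/7.
Check z = 2/7: the m-th term does not approach 0; divergence by the term test.
Check z = -2/7: the terms do not tend to 0, so the series diverges.

(-2/7, 2/7)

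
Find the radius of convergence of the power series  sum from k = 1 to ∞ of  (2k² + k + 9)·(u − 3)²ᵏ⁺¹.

R = 1

The ratio of consecutive coefficients is (2(k+1)² + (k+1) + 9)/(2k² + k + 9) → 1.
Since the exponent of (u − 3) increases by 2 each term, convergence requires |u − 3|² < 1, hence R = 1.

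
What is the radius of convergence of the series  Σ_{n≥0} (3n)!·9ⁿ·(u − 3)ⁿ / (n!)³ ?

Apply the ratio test: |a_{n+1}| / |a_n| = (3n+1)·(3n+2)·(3n+3)/(n+1)³ · 9, which tends to 243 as n → ∞.
Hence the series converges for |u − 3| < 1/(243) = 1/243, so the radius of convergence is 1/243.

R = 1/243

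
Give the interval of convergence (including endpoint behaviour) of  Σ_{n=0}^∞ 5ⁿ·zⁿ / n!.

The ratio of consecutive coefficients is 5 · 1/(n+1) → 0.
The ratio tends to 0 regardless of z, hence R = ∞.

(−∞, ∞)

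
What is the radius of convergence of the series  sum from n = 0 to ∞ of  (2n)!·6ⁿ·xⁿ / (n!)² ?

The ratio of consecutive coefficients is (2n+1)·(2n+2)/(n+1)² · 6 → 24.
The series converges when 24 · |x| < 1, giving R = 1/24.

R = 1/24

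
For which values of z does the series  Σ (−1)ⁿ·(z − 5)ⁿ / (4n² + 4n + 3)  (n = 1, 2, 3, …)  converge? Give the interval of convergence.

[4, 6]

By the ratio test, |a_{n+1}/a_n| = (4n² + 4n + 3)/(4(n+1)² + 4(n+1) + 3) → 1.
Hence R = 1.
At z = 6: the series is dominated by a constant times Σ 1/n², which converges (p = 2 > 1).
At z = 4: the terms are on the order of 1/n², so the series converges absolutely by comparison with the p-series (p = 2 > 1).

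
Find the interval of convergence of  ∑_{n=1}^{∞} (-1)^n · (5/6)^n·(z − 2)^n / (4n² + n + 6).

[4/5, 16/5]

Ratio test: |a_{n+1}/a_n| = [(4n² + n + 6)/(4(n+1)² + (n+1) + 6)] · 5/6 → 5/6 as n → ∞.
Thus R = 1/(5/6) = 6/5.
At z = 16/5: the terms are on the order of 1/n², so the series converges absolutely by comparison with the p-series (p = 2 > 1).
At z = 4/5: the series is dominated by a constant times Σ 1/n², which converges (p = 2 > 1).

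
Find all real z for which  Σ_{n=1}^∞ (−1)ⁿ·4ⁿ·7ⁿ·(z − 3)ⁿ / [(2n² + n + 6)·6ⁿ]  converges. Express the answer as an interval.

By the ratio test, |a_{n+1}/a_n| = [(2n² + n + 6)/(2(n+1)² + (n+1) + 6)] · 4·7/6 → 14/3.
Convergence for |z − 3| · 14/3 < 1, i.e. |z − 3| < 3/14. So R = 3/14.
Check z = 45/14: the terms are on the order of 1/n², so the series converges absolutely by comparison with the p-series (p = 2 > 1).
Check z = 39/14: the series is dominated by a constant times Σ 1/n², which converges (p = 2 > 1).

[39/14, 45/14]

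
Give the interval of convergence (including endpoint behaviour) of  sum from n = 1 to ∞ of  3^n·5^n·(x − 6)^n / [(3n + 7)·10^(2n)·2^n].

[-22/3, 58/3)

The ratio of consecutive coefficients is [(3n + 7)/(3(n+1) + 7)] · 3·5/(100·2) → 3/40.
Thus R = 1/(3/40) = 40/3.
At x = 58/3: the terms are asymptotic to a nonzero constant times 1/n, so the series diverges by limit comparison with Σ 1/n.
When x = -22/3, an alternating series whose terms decrease to 0 in absolute value, so it converges by the Leibniz criterion.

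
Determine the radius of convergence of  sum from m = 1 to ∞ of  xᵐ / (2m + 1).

Ratio test: |a_{m+1}/a_m| = (2m + 1)/(2(m+1) + 1) → 1 as m → ∞.
So the series converges when |x| < 1 and diverges when |x| > 1; R = 1.

R = 1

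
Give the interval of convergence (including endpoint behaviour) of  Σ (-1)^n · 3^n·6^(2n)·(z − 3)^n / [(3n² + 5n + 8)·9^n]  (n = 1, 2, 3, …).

[35/12, 37/12]

Apply the ratio test: |a_{n+1}| / |a_n| = [(3n² + 5n + 8)/(3(n+1)² + 5(n+1) + 8)] · 3·36/9, which tends to 12 as n → ∞.
The series converges when 12 · |z − 3| < 1, giving R = 1/12.
At z = 37/12: the terms are on the order of 1/n², so the series converges absolutely by comparison with the p-series (p = 2 > 1).
At z = 35/12: absolute convergence follows by limit comparison with Σ 1/n².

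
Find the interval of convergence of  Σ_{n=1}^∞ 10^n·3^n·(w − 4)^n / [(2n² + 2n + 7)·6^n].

[19/5, 21/5]

Apply the ratio test: |a_{n+1}| / |a_n| = [(2n² + 2n + 7)/(2(n+1)² + 2(n+1) + 7)] · 10·3/6, which tends to 5 as n → ∞.
The series converges when 5 · |w − 4| < 1, giving R = 1/5.
When w = 21/5, the terms are on the order of 1/n², so the series converges absolutely by comparison with the p-series (p = 2 > 1).
When w = 19/5, the series is dominated by a constant times Σ 1/n², which converges (p = 2 > 1).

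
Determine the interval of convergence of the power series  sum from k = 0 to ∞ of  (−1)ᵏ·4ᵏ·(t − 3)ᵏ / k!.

(−∞, ∞)

Apply the ratio test: |a_{k+1}| / |a_k| = 4 · 1/(k+1), which tends to 0 as k → ∞.
Since the limit is 0 < 1 for every t, the series converges on all of ℝ and R = ∞.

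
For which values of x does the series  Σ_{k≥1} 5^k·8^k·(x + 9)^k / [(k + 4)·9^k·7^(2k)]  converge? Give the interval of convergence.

Ratio test: |a_{k+1}/a_k| = [(k + 4)/((k+1) + 4)] · 5·8/(9·49) → 40/441 as k → ∞.
Convergence for |x + 9| · 40/441 < 1, i.e. |x + 9| < 441/40. So R = 441/40.
At x = 81/40: the terms are asymptotic to a nonzero constant times 1/k, so the series diverges by limit comparison with Σ 1/k.
When x = -801/40, convergence follows from the alternating series test (terms decrease monotonically to 0).

[-801/40, 81/40)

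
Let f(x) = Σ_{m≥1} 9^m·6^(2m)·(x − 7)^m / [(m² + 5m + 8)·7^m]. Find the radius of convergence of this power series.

R = 7/324

Apply the ratio test: |a_{m+1}| / |a_m| = [(m² + 5m + 8)/((m+1)² + 5(m+1) + 8)] · 9·36/7, which tends to 324/7 as m → ∞.
Convergence for |x − 7| · 324/7 < 1, i.e. |x − 7| < 7/324. So R = 7/324.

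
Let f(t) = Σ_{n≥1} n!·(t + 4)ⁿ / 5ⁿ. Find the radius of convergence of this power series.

R = 0

By the ratio test, |a_{n+1}/a_n| = (n+1) · 1/5 → ∞.
The terms grow without bound for any (t + 4) ≠ 0, so R = 0 (convergence only at t = -4).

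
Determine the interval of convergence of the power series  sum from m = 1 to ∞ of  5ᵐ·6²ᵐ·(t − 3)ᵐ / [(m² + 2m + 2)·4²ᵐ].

[131/45, 139/45]

By the ratio test, |a_{m+1}/a_m| = [(m² + 2m + 2)/((m+1)² + 2(m+1) + 2)] · 5·36/16 → 45/4.
Hence the series converges for |t − 3| < 1/(45/4) = 4/45, so the radius of convergence is 4/45.
Endpoint t = 139/45: absolute convergence follows by limit comparison with Σ 1/m².
At t = 131/45: the series is dominated by a constant times Σ 1/m², which converges (p = 2 > 1).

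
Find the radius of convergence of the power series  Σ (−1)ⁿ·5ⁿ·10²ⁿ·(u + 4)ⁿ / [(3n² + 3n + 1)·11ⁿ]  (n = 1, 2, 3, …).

R = 11/500

Apply the ratio test: |a_{n+1}| / |a_n| = [(3n² + 3n + 1)/(3(n+1)² + 3(n+1) + 1)] · 5·100/11, which tends to 500/11 as n → ∞.
Thus R = 1/(500/11) = 11/500.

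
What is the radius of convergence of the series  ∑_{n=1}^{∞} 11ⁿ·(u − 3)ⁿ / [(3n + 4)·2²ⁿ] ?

Apply the ratio test: |a_{n+1}| / |a_n| = [(3n + 4)/(3(n+1) + 4)] · 11/4, which tends to 11/4 as n → ∞.
Convergence for |u − 3| · 11/4 < 1, i.e. |u − 3| < 4/11. So R = 4/11.

R = 4/11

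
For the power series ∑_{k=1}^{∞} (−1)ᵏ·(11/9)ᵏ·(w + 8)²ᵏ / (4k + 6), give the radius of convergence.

R = 3√11/11

The ratio of consecutive coefficients is [(4k + 6)/(4(k+1) + 6)] · 11/9 → 11/9.
Writing y = (w + 8)², the series in y has radius 9/11, so |w + 8| < √(9/11) and R = 3√11/11.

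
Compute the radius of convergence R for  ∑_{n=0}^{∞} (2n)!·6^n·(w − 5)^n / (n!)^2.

By the ratio test, |a_{n+1}/a_n| = (2n+1)·(2n+2)/(n+1)² · 6 → 24.
Thus R = 1/(24) = 1/24.

R = 1/24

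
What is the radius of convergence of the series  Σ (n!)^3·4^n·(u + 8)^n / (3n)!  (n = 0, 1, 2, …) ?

Ratio test: |a_{n+1}/a_n| = (n+1)³/[(3n+1)·(3n+2)·(3n+3)] · 4 → 4/27 as n → ∞.
The series converges when 4/27 · |u + 8| < 1, giving R = 27/4.

R = 27/4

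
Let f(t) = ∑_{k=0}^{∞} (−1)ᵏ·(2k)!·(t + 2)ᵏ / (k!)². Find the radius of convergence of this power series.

By the ratio test, |a_{k+1}/a_k| = (2k+1)·(2k+2)/(k+1)² → 4.
Convergence for |t + 2| · 4 < 1, i.e. |t + 2| < 1/4. So R = 1/4.

R = 1/4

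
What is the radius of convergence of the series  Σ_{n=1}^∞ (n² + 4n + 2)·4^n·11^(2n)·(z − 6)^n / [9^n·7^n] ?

By the ratio test, |a_{n+1}/a_n| = [((n+1)² + 4(n+1) + 2)/(n² + 4n + 2)] · 4·121/(9·7) → 484/63.
Convergence for |z − 6| · 484/63 < 1, i.e. |z − 6| < 63/484. So R = 63/484.

R = 63/484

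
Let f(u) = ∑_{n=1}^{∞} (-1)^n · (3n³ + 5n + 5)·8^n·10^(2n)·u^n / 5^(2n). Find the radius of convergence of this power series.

Apply the ratio test: |a_{n+1}| / |a_n| = [(3(n+1)³ + 5(n+1) + 5)/(3n³ + 5n + 5)] · 8·100/25, which tends to 32 as n → ∞.
Convergence for |u| · 32 < 1, i.e. |u| < 1/32. So R = 1/32.

R = 1/32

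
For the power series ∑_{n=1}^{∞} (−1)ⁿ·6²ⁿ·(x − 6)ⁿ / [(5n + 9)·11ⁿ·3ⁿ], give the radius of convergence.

R = 11/12

Ratio test: |a_{n+1}/a_n| = [(5n + 9)/(5(n+1) + 9)] · 36/(11·3) → 12/11 as n → ∞.
The series converges when 12/11 · |x − 6| < 1, giving R = 11/12.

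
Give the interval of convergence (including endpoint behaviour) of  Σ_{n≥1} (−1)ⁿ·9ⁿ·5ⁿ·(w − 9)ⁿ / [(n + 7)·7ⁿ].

(398/45, 412/45]

Ratio test: |a_{n+1}/a_n| = [(n + 7)/((n+1) + 7)] · 9·5/7 → 45/7 as n → ∞.
Hence the series converges for |w − 9| < 1/(45/7) = 7/45, so the radius of convergence is 7/45.
At w = 412/45: an alternating series whose terms decrease to 0 in absolute value, so it converges by the Leibniz criterion.
When w = 398/45, the terms are asymptotic to a nonzero constant times 1/n, so the series diverges by limit comparison with Σ 1/n.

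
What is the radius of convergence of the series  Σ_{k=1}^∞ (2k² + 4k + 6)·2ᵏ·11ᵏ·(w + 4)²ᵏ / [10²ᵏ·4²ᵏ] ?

By the ratio test, |a_{k+1}/a_k| = [(2(k+1)² + 4(k+1) + 6)/(2k² + 4k + 6)] · 2·11/(100·16) → 11/800.
Writing y = (w + 4)², the series in y has radius 800/11, so |w + 4| < √(800/11) and R = 20√22/11.

R = 20√22/11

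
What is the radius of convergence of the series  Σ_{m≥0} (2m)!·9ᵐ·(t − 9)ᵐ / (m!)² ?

R = 1/36

By the ratio test, |a_{m+1}/a_m| = (2m+1)·(2m+2)/(m+1)² · 9 → 36.
Hence the series converges for |t − 9| < 1/(36) = 1/36, so the radius of convergence is 1/36.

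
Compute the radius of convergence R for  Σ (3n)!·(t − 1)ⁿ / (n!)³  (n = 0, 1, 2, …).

R = 1/27

The ratio of consecutive coefficients is (3n+1)·(3n+2)·(3n+3)/(n+1)³ → 27.
Thus R = 1/(27) = 1/27.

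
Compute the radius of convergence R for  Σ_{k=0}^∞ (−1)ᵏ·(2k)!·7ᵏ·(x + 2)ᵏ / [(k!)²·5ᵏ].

R = 5/28

The ratio of consecutive coefficients is (2k+1)·(2k+2)/(k+1)² · 7/5 → 28/5.
Thus R = 1/(28/5) = 5/28.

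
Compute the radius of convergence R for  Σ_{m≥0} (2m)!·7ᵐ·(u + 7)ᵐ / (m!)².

Ratio test: |a_{m+1}/a_m| = (2m+1)·(2m+2)/(m+1)² · 7 → 28 as m → ∞.
Thus R = 1/(28) = 1/28.

R = 1/28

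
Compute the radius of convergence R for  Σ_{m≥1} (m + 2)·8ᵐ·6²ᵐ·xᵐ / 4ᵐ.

Ratio test: |a_{m+1}/a_m| = [((m+1) + 2)/(m + 2)] · 8·36/4 → 72 as m → ∞.
Thus R = 1/(72) = 1/72.

R = 1/72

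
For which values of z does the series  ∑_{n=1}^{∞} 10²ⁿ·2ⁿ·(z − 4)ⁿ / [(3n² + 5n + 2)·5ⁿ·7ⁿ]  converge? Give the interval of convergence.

[153/40, 167/40]

Apply the ratio test: |a_{n+1}| / |a_n| = [(3n² + 5n + 2)/(3(n+1)² + 5(n+1) + 2)] · 100·2/(5·7), which tends to 40/7 as n → ∞.
Thus R = 1/(40/7) = 7/40.
Check z = 167/40: absolute convergence follows by limit comparison with Σ 1/n².
Endpoint z = 153/40: the terms are on the order of 1/n², so the series converges absolutely by comparison with the p-series (p = 2 > 1).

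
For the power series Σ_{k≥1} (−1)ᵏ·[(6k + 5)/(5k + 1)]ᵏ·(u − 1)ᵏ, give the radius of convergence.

Applying the root test, |a_k|^(1/k) = (6k + 5)/(5k + 1) → 6/5.
Convergence for |u − 1| · 6/5 < 1, i.e. |u − 1| < 5/6. So R = 5/6.

R = 5/6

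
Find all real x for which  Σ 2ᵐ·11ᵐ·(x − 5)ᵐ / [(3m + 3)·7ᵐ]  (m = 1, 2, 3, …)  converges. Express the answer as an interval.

[103/22, 117/22)

The ratio of consecutive coefficients is [(3m + 3)/(3(m+1) + 3)] · 2·11/7 → 22/7.
Hence the series converges for |x − 5| < 1/(22/7) = 7/22, so the radius of convergence is 7/22.
Endpoint x = 117/22: comparison with the harmonic series Σ 1/m shows the series diverges.
At x = 103/22: convergence follows from the alternating series test (terms decrease monotonically to 0).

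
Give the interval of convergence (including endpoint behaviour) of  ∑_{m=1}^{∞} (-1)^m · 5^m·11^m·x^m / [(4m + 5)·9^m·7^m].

Apply the ratio test: |a_{m+1}| / |a_m| = [(4m + 5)/(4(m+1) + 5)] · 5·11/(9·7), which tends to 55/63 as m → ∞.
Hence the series converges for |x| < 1/(55/63) = 63/55, so the radius of convergence is 63/55.
When x = 63/55, the terms alternate in sign and decrease monotonically to 0 in absolute value (size ~ c/m), so the alternating series test gives convergence.
At x = -63/55: the terms behave like c/m; limit comparison with the harmonic series gives divergence.

(-63/55, 63/55]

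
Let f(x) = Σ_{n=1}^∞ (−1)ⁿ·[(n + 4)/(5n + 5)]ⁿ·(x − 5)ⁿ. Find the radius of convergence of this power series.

By the Cauchy root test, |a_n|^(1/n) = (n + 4)/(5n + 5) → 1/5.
Thus R = 1/(1/5) = 5.

R = 5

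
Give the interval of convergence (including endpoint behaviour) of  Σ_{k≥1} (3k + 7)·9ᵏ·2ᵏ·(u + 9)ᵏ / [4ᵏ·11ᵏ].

(-103/9, -59/9)

Apply the ratio test: |a_{k+1}| / |a_k| = [(3(k+1) + 7)/(3k + 7)] · 9·2/(4·11), which tends to 9/22 as k → ∞.
Thus R = 1/(9/22) = 22/9.
Endpoint u = -59/9: the terms have absolute value of order k, which does not tend to 0, so the series diverges by the divergence test.
Check u = -103/9: the terms have absolute value of order k, which does not tend to 0, so the series diverges by the divergence test.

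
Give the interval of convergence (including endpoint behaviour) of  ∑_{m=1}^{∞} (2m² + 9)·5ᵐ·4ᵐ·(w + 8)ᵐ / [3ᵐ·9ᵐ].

Apply the ratio test: |a_{m+1}| / |a_m| = [(2(m+1)² + 9)/(2m² + 9)] · 5·4/(3·9), which tends to 20/27 as m → ∞.
Convergence for |w + 8| · 20/27 < 1, i.e. |w + 8| < 27/20. So R = 27/20.
At w = -133/20: the m-th term does not approach 0; divergence by the term test.
Check w = -187/20: the terms do not tend to 0, so the series diverges.

(-187/20, -133/20)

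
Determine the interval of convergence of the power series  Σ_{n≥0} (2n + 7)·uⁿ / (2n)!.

By the ratio test, |a_{n+1}/a_n| = (2(n+1) + 7)/(2n + 7) · 1/[(2n+1)·(2n+2)] → 0.
Since the limit is 0 < 1 for every u, the series converges on all of ℝ and R = ∞.

(−∞, ∞)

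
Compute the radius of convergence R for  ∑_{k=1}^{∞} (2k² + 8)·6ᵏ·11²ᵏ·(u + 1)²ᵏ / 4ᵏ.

Ratio test: |a_{k+1}/a_k| = [(2(k+1)² + 8)/(2k² + 8)] · 6·121/4 → 363/2 as k → ∞.
Successive powers of (u + 1) differ by 2, so the series converges when |u + 1|² · 363/2 < 1, i.e. |u + 1| < √(2/363). So R = √6/33.

R = √6/33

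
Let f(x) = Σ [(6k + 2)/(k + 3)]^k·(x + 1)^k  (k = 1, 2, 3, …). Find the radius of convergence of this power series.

Applying the root test, |a_k|^(1/k) = (6k + 2)/(k + 3) → 6.
Hence the series converges for |x + 1| < 1/(6) = 1/6, so the radius of convergence is 1/6.

R = 1/6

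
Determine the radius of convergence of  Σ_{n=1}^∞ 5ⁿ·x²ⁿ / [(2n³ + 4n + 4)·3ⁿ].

R = √15/5

Ratio test: |a_{n+1}/a_n| = [(2n³ + 4n + 4)/(2(n+1)³ + 4(n+1) + 4)] · 5/3 → 5/3 as n → ∞.
Successive powers of x differ by 2, so the series converges when |x|² · 5/3 < 1, i.e. |x| < √(3/5). So R = √15/5.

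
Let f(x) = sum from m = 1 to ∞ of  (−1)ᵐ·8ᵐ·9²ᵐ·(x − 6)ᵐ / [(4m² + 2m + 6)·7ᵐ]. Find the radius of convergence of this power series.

By the ratio test, |a_{m+1}/a_m| = [(4m² + 2m + 6)/(4(m+1)² + 2(m+1) + 6)] · 8·81/7 → 648/7.
Hence the series converges for |x − 6| < 1/(648/7) = 7/648, so the radius of convergence is 7/648.

R = 7/648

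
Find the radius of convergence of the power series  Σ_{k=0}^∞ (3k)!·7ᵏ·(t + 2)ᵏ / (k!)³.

R = 1/189

The ratio of consecutive coefficients is (3k+1)·(3k+2)·(3k+3)/(k+1)³ · 7 → 189.
Hence the series converges for |t + 2| < 1/(189) = 1/189, so the radius of convergence is 1/189.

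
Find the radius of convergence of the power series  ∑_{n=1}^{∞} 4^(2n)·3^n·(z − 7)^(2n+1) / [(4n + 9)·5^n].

R = √15/12

The ratio of consecutive coefficients is [(4n + 9)/(4(n+1) + 9)] · 16·3/5 → 48/5.
Successive powers of (z − 7) differ by 2, so the series converges when |z − 7|² · 48/5 < 1, i.e. |z − 7| < √(5/48). So R = √15/12.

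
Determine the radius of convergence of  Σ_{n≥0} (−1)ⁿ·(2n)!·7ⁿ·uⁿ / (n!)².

R = 1/28

By the ratio test, |a_{n+1}/a_n| = (2n+1)·(2n+2)/(n+1)² · 7 → 28.
The series converges when 28 · |u| < 1, giving R = 1/28.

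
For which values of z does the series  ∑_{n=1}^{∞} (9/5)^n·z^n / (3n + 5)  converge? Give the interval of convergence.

[-5/9, 5/9)

Apply the ratio test: |a_{n+1}| / |a_n| = [(3n + 5)/(3(n+1) + 5)] · 9/5, which tends to 9/5 as n → ∞.
Thus R = 1/(9/5) = 5/9.
Check z = 5/9: the terms behave like c/n; limit comparison with the harmonic series gives divergence.
When z = -5/9, an alternating series whose terms decrease to 0 in absolute value, so it converges by the Leibniz criterion.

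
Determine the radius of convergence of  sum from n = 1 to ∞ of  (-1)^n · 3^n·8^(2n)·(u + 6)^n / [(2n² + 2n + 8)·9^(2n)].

The ratio of consecutive coefficients is [(2n² + 2n + 8)/(2(n+1)² + 2(n+1) + 8)] · 3·64/81 → 64/27.
Thus R = 1/(64/27) = 27/64.

R = 27/64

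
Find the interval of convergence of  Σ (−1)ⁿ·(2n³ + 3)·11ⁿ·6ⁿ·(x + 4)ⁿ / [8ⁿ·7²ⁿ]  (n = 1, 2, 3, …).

(-328/33, 64/33)

Apply the ratio test: |a_{n+1}| / |a_n| = [(2(n+1)³ + 3)/(2n³ + 3)] · 11·6/(8·49), which tends to 33/196 as n → ∞.
Thus R = 1/(33/196) = 196/33.
Endpoint x = 64/33: the terms do not tend to 0, so the series diverges.
When x = -328/33, the terms have absolute value of order n³, which does not tend to 0, so the series diverges by the divergence test.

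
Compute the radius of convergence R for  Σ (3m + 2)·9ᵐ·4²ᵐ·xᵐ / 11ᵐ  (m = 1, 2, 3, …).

The ratio of consecutive coefficients is [(3(m+1) + 2)/(3m + 2)] · 9·16/11 → 144/11.
The series converges when 144/11 · |x| < 1, giving R = 11/144.

R = 11/144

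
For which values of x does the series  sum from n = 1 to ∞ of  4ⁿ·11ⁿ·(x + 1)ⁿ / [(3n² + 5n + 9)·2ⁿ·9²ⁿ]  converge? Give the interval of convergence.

Apply the ratio test: |a_{n+1}| / |a_n| = [(3n² + 5n + 9)/(3(n+1)² + 5(n+1) + 9)] · 4·11/(2·81), which tends to 22/81 as n → ∞.
Convergence for |x + 1| · 22/81 < 1, i.e. |x + 1| < 81/22. So R = 81/22.
When x = 59/22, the terms are on the order of 1/n², so the series converges absolutely by comparison with the p-series (p = 2 > 1).
At x = -103/22: the series is dominated by a constant times Σ 1/n², which converges (p = 2 > 1).

[-103/22, 59/22]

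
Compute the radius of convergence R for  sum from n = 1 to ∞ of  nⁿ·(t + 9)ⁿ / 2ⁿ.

R = 0

Root test: |a_n|^(1/n) = n/2 → ∞.
Since the n-th root of |a_n| is unbounded, the series converges only at t = -9; R = 0.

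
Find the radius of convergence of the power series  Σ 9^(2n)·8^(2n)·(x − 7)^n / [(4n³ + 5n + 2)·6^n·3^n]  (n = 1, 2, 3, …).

R = 1/288

By the ratio test, |a_{n+1}/a_n| = [(4n³ + 5n + 2)/(4(n+1)³ + 5(n+1) + 2)] · 81·64/(6·3) → 288.
The series converges when 288 · |x − 7| < 1, giving R = 1/288.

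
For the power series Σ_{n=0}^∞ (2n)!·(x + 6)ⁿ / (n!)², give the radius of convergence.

R = 1/4

Ratio test: |a_{n+1}/a_n| = (2n+1)·(2n+2)/(n+1)² → 4 as n → ∞.
Convergence for |x + 6| · 4 < 1, i.e. |x + 6| < 1/4. So R = 1/4.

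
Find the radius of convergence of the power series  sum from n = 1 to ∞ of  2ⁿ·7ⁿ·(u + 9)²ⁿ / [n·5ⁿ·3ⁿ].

R = √210/14

The ratio of consecutive coefficients is [n/(n+1)] · 2·7/(5·3) → 14/15.
Since the exponent of (u + 9) increases by 2 each term, convergence requires |u + 9|² < 15/14, hence R = √210/14.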